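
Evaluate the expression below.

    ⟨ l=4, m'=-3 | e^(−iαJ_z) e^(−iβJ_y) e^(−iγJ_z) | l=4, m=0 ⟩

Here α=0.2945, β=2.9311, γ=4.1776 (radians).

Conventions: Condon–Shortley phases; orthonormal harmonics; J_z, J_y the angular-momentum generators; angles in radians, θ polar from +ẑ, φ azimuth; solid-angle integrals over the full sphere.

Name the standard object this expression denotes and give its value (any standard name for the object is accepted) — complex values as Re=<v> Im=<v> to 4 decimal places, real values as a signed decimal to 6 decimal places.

This is a Wigner D-matrix element — the rotation-matrix element ⟨l m'| R(α,β,γ) |l m⟩ in the angular-momentum basis.
Split into d^4_{-3,0}(β=2.9311) × two z-phases.
Half-angle: c=0.105052, s=0.994467. N=√(1·5040·24·24)=1703.830978
k∈{3,4} keeps every argument non-negative
  k=3: (−1)^0·1703.8310/(144)·0.1051^5·0.9945^3 = +0.000149
  k=4: (−1)^1·1703.8310/(144)·0.1051^3·0.9945^5 = -0.013342
d^4_{-3,0}(2.9311) = +0.000149 -0.013342 = -0.013193
Attach z-rotation phases: D = e^{-i(-3)(0.2945)}·(-0.013193)·e^{-i(0)(4.1776)} = -0.008371-0.010198i

Wigner D-matrix element, Re=-0.0084 Im=-0.0102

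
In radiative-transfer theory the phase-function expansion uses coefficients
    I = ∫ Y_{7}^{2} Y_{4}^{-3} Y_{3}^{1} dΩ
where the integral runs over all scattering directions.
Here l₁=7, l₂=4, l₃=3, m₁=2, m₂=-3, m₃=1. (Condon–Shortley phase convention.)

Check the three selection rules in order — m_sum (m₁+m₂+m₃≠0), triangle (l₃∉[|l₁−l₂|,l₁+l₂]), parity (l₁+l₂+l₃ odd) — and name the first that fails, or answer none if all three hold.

azimuthal sum: 2 − 3 + 1 = 0  ✓
3 ≤ 3 ≤ 11 (triangle on l)  ✓
L = 7 + 4 + 3 = 14 (even)  ✓

none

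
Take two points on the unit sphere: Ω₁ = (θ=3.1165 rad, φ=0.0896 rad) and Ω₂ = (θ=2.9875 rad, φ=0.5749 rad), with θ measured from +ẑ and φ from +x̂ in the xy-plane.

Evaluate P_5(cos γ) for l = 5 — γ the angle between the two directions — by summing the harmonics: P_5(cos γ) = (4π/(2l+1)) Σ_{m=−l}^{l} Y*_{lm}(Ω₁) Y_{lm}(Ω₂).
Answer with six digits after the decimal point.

0.872672

Expand P_5 via completeness: Σ_{m} conj(Y_{5,m}) at Ω₁ times Y_{5,m} at Ω₂ —
  [-5]  conj(Y_{5,-5})(Ω₁) = (0.000000, 0.000000) ; Y_{5,-5}(Ω₂) = (-0.000038, -0.000010) ; Δ = (-0.000000, -0.000000)
  [-4]  conj(Y_{5,-4})(Ω₁) = (-0.000001, -0.000000) ; Y_{5,-4}(Ω₂) = (0.000536, 0.000600) ; Δ = (-0.000000, -0.000000)
  [-3]  conj(Y_{5,-3})(Ω₁) = (0.000042, 0.000012) ; Y_{5,-3}(Ω₂) = (-0.001493, -0.009626) ; Δ = (0.000000, -0.000000)
  [-2]  conj(Y_{5,-2})(Ω₁) = (-0.002097, -0.000380) ; Y_{5,-2}(Ω₂) = (-0.031105, 0.069468) ; Δ = (0.000092, -0.000134)
  [-1]  conj(Y_{5,-1})(Ω₁) = (0.063888, 0.005740) ; Y_{5,-1}(Ω₂) = (0.303314, -0.196518) ; Δ = (0.020506, -0.010814)
  [+0]  conj(Y_{5,0})(Ω₁) = (-0.931189, -0.000000) ; Y_{5,0}(Ω₂) = (-0.776104, 0.000000) ; Δ = (0.722700, 0.000000)
  [+1]  conj(Y_{5,1})(Ω₁) = (-0.063888, 0.005740) ; Y_{5,1}(Ω₂) = (-0.303314, -0.196518) ; Δ = (0.020506, 0.010814)
  [+2]  conj(Y_{5,2})(Ω₁) = (-0.002097, 0.000380) ; Y_{5,2}(Ω₂) = (-0.031105, -0.069468) ; Δ = (0.000092, 0.000134)
  [+3]  conj(Y_{5,3})(Ω₁) = (-0.000042, 0.000012) ; Y_{5,3}(Ω₂) = (0.001493, -0.009626) ; Δ = (0.000000, 0.000000)
  [+4]  conj(Y_{5,4})(Ω₁) = (-0.000001, 0.000000) ; Y_{5,4}(Ω₂) = (0.000536, -0.000600) ; Δ = (-0.000000, 0.000000)
  [+5]  conj(Y_{5,5})(Ω₁) = (-0.000000, 0.000000) ; Y_{5,5}(Ω₂) = (0.000038, -0.000010) ; Δ = (-0.000000, 0.000000)
Accumulated sum (0.763895, -0.000000); after 4π/(2l+1) scaling, (0.872672, -0.000000) ⇒ P_5 = 0.872672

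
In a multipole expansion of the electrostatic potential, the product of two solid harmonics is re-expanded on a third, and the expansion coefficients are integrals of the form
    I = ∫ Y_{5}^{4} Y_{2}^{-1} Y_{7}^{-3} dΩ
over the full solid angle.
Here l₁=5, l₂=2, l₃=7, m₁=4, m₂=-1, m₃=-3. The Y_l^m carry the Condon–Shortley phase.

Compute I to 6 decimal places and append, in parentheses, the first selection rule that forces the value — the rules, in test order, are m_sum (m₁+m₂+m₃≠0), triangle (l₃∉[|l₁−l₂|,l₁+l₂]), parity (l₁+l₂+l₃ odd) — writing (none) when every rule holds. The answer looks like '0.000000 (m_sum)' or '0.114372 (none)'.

-0.071671 (none)

m-sum 0 ✓  L=14 even ✓  3≤7≤7 ✓
Π(2lᵢ+1) = 11×5×15 = 825
triangle coeff Δ(5,2,7) = 1/15015
Σ_t [0,0]: t=0:+1/57600 = 1/57600
(3j)²=21/715 [(5 2 7; 0 0 0)], sign=-1
Σ_t [0,0]: t=0:+1/2177280 = 1/2177280
(3j)²=8/3003 [(5 2 7; 4 -1 -3)], sign=+1
⇒ 4πI² = 120/1859
I = (-1)√(120/1859/(4π)) = -0.07167142
No selection rule forces the value: the integral is nonzero (none).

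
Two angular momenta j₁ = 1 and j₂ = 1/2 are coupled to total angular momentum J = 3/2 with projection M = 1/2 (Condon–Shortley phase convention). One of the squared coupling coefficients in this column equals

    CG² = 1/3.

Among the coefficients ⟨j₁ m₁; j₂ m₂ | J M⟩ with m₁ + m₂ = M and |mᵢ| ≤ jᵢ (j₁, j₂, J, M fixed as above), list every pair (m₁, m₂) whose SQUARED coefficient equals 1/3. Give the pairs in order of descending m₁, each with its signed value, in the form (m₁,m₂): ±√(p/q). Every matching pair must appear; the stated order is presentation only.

Admissible pairs with m₁+m₂ = M = 1/2: (0,1/2), (1,-1/2)
  (m₁,m₂)=(1,-1/2): CG² = 1/3, CG = +√(1/3)   ← matches the target
  (m₁,m₂)=(0,1/2): CG² = 2/3, CG = +√(2/3)
Pairs with CG² = 1/3: (1,-1/2): +√(1/3)

(1,-1/2): +√(1/3)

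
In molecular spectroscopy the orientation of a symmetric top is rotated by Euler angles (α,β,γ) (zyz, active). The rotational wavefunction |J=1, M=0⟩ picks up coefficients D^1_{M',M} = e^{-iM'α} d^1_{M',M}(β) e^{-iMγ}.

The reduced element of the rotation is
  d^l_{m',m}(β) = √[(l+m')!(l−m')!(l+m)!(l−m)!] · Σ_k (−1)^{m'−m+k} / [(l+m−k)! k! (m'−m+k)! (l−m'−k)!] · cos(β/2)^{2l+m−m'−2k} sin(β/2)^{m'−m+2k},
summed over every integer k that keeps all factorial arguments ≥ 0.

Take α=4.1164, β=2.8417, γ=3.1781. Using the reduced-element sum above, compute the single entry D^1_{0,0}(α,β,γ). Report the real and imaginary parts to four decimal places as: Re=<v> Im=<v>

First d^1_{0,0}(β=2.8417), then the phase factors e^{-i(0)α} and e^{-i(0)γ}:
Half-angle: c=0.149385, s=0.988779. N=√(1·1·1·1)=1.000000
k: max(0,(0)−(0))=0 … min(1+(0),1−(0))=1
  k=0: (−1)^0·1.0000/(1)·0.1494^2·0.9888^0 = +0.022316
  k=1: (−1)^1·1.0000/(1)·0.1494^0·0.9888^2 = -0.977684
d^1_{0,0}(2.8417) = +0.022316 -0.977684 = -0.955368
Attach z-rotation phases: D = e^{-i(0)(4.1164)}·(-0.955368)·e^{-i(0)(3.1781)} = -0.955368+0.000000i

Re=-0.9554 Im=0.0000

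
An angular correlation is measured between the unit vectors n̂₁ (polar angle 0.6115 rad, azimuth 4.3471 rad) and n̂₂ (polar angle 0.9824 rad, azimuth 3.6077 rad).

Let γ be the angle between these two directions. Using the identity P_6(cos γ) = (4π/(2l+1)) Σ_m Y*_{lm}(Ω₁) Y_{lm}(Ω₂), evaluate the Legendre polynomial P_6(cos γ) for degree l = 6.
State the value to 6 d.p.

Expand P_6 via completeness: Σ_{m} conj(Y_{6,m}) at Ω₁ times Y_{6,m} at Ω₂ —
  m=-6: Y*=0.01006 + 0.01407j  Y=-0.15062 - 0.05412j  product -0.00075 - 0.00266j
  m=-5: Y*=-0.08267 + 0.02161j  Y=0.25477 + 0.26820j  product -0.02686 - 0.01667j
  m=-4: Y*=0.02703 - 0.24557j  Y=-0.11810 - 0.39056j  product -0.09910 + 0.01844j
  m=-3: Y*=0.39261 + 0.20187j  Y=-0.01388 + 0.07967j  product -0.02153 + 0.02848j
  m=-2: Y*=-0.30097 + 0.26966j  Y=-0.18986 + 0.25575j  product -0.01182 - 0.12817j
  m=-1: Y*=0.01940 + 0.05072j  Y=0.18861 - 0.09489j  product 0.00847 + 0.00773j
  m=+0: Y*=-0.41827 + 0.00000j  Y=0.26737 + 0.00000j  product -0.11183 + 0.00000j
  m=+1: Y*=-0.01940 + 0.05072j  Y=-0.18861 - 0.09489j  product 0.00847 - 0.00773j
  m=+2: Y*=-0.30097 - 0.26966j  Y=-0.18986 - 0.25575j  product -0.01182 + 0.12817j
  m=+3: Y*=-0.39261 + 0.20187j  Y=0.01388 + 0.07967j  product -0.02153 - 0.02848j
  m=+4: Y*=0.02703 + 0.24557j  Y=-0.11810 + 0.39056j  product -0.09910 - 0.01844j
  m=+5: Y*=0.08267 + 0.02161j  Y=-0.25477 + 0.26820j  product -0.02686 + 0.01667j
  m=+6: Y*=0.01006 - 0.01407j  Y=-0.15062 + 0.05412j  product -0.00075 + 0.00266j
Total Σ_m = -0.41503 + 0.00000j. Multiply by 0.966644: -0.40119 + 0.00000j. P_6(cos γ) = -0.401188

-0.401188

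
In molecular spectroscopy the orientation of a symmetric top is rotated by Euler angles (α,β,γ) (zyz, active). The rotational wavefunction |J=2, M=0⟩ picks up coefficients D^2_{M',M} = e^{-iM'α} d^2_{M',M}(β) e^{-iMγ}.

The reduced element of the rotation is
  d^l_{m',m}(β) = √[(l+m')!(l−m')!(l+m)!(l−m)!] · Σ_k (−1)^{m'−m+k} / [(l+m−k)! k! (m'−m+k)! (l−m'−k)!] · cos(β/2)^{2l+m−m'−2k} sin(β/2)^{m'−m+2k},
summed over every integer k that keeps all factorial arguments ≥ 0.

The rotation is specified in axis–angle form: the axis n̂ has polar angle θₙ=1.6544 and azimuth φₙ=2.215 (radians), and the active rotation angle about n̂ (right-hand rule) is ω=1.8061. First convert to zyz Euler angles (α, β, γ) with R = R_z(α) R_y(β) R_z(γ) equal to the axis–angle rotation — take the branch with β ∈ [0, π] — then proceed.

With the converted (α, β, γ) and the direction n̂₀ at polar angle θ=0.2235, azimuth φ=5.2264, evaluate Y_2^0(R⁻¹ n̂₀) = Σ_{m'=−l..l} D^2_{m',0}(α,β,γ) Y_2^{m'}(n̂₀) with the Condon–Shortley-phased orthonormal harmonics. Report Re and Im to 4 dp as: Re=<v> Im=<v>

Axis–angle → zyz. n̂ = (sinθₙcosφₙ, sinθₙsinφₙ, cosθₙ) = (-0.598464, +0.796786, -0.083506), ω = 1.8061.
R = I cosω + sinω [n̂]ₓ + (1−cosω) n̂n̂ᵀ gives
  R = [+0.208522, -0.506814, +0.836456; -0.669224, +0.549741, +0.499924; -0.713202, -0.664022, -0.224539]
β = atan2(√(R₁₃²+R₂₃²), R₃₃) = 1.797267; α = atan2(R₂₃, R₁₃) mod 2π = 0.538704; γ = atan2(R₃₂, −R₃₁) mod 2π = 5.533482
Need the full column D^2_{m',0} for m'=−2..2 at α=0.5387, β=1.7973, γ=5.5335.
cos(β/2)=0.622680, sin(β/2)=0.782477
d^2_{-2,0}: single k=2 term ⇒ +0.581498;  D = +0.275405+0.512144i
d^2_{-1,0}: k∈[1..2] ⇒ +0.462745 -0.730726 = -0.267981;  D = -0.230028-0.137481i
d^2_{0,0}: k∈[0..2] ⇒ +0.150335 -0.949582 +0.374874 = -0.424373;  D = -0.424373+0.000000i
d^2_{1,0}: k∈[0..1] ⇒ -0.462745 +0.730726 = +0.267981;  D = +0.230028-0.137481i
d^2_{2,0}: single k=0 term ⇒ +0.581498;  D = +0.275405-0.512144i
Y_2^{m'}(θ=0.2235,φ=5.2264) and Σ D·Y over m':
  (+0.2754+0.5121i)·(-0.0098+0.0162i)  (-0.2300-0.1375i)·(+0.0821+0.1454i)  (-0.4244+0.0000i)·(+0.5843+0.0000i)  (+0.2300-0.1375i)·(-0.0821+0.1454i)  (+0.2754-0.5121i)·(-0.0098-0.0162i)
Y_2^0(R⁻¹ n̂) = -0.267794+0.000000i

Re=-0.2678 Im=0.0000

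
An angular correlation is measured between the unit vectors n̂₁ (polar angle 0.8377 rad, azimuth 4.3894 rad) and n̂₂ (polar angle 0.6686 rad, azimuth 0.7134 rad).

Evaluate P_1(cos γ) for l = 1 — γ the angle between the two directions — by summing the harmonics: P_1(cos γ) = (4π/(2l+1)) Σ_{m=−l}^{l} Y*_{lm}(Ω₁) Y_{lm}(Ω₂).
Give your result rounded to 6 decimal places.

0.128679

Addition theorem: P_1(cos γ) = (4π/3) Σ_m Y*_{lm}(Ω₁) Y_{lm}(Ω₂), m = −1…1:
  m=-1: (-0.08149 - 0.24346j) × (0.16194 - 0.14015j) = -0.04732 - 0.02801j  (running Σ = -0.04732 - 0.02801j)
  m=0: (0.32696 + 0.00000j) × (0.38340 + 0.00000j) = 0.12536 + 0.00000j  (running Σ = 0.07804 - 0.02801j)
  m=1: (0.08149 - 0.24346j) × (-0.16194 - 0.14015j) = -0.04732 + 0.02801j  (running Σ = 0.03072 + 0.00000j)
Accumulated sum 0.03072 + 0.00000j; after 4π/(2l+1) scaling, 0.12868 + 0.00000j ⇒ P_1 = 0.128679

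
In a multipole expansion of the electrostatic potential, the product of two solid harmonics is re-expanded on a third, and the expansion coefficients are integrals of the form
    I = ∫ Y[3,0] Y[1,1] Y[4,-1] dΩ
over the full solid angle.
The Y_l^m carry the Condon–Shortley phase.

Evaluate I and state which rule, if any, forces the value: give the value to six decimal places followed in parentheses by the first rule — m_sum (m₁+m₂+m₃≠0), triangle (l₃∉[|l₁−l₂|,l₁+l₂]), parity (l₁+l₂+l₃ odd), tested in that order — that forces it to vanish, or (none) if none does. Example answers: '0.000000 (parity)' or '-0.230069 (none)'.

-0.194664 (none)

Checks pass: Σm=0; 8 even; l₃=4∈[2,4].
(2·3+1)(2·1+1)(2·4+1) = 189
Δ: 0! 6! 2! / 9! → 1/252
sum: t=0:+1/36 = 1/36
3j²(3 1 4; 0 0 0) = Δ·Π!·Σ² = 4/63  (sign +1)
sum: t=0:+1/72 = 1/72
3j²(3 1 4; 0 1 -1) = Δ·Π!·Σ² = 5/126  (sign -1)
combine: 4πI² = 189·4/63·5/126 = 10/21
take √, sign -1: I = -0.19466390
No selection rule forces the value: the integral is nonzero (none).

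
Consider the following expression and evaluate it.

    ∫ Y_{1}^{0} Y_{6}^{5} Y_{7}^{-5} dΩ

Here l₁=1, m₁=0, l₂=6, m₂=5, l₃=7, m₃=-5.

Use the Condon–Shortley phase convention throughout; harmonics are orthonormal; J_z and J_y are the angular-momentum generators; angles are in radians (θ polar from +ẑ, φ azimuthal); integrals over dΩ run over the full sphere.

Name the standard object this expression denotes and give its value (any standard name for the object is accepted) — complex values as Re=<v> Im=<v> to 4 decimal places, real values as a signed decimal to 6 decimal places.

Gaunt coefficient, -0.171413

This is a Gaunt coefficient — the integral of a triple product of spherical harmonics over the sphere.
Checks pass: Σm=0; 14 even; l₃=7∈[5,7].
(2·1+1)(2·6+1)(2·7+1) = 585
Δ: 0! 2! 12! / 15! → 1/1365
sum: t=0:+1/518400 = 1/518400
3j²(1 6 7; 0 0 0) = Δ·Π!·Σ² = 7/195  (sign -1)
sum: t=0:+1/39916800 = 1/39916800
3j²(1 6 7; 0 5 -5) = Δ·Π!·Σ² = 8/455  (sign +1)
combine: 4πI² = 585·7/195·8/455 = 24/65
take √, sign -1: I = -0.17141310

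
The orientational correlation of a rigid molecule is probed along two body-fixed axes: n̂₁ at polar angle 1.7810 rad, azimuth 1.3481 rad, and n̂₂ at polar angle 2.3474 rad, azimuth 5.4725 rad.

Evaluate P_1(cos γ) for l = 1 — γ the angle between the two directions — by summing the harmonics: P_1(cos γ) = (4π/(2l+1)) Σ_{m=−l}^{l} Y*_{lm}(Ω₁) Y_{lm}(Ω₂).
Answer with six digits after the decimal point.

Addition theorem: P_1(cos γ) = (4π/3) Σ_m Y*_{lm}(Ω₁) Y_{lm}(Ω₂), m = −1…1:
  term(m=-1) = -0.046189+0.069285i   from Y*(Ω₁)=+0.074626+0.329545i, Y(Ω₂)=+0.169798+0.178610i
  term(m=+0) = +0.034912+0.000000i   from Y*(Ω₁)=-0.101951-0.000000i, Y(Ω₂)=-0.342442+0.000000i
  term(m=+1) = -0.046189-0.069285i   from Y*(Ω₁)=-0.074626+0.329545i, Y(Ω₂)=-0.169798+0.178610i
Σ over m = -0.057465+0.000000i; ×(4π/3) → -0.240708+0.000000i. Real part: -0.240708

-0.240708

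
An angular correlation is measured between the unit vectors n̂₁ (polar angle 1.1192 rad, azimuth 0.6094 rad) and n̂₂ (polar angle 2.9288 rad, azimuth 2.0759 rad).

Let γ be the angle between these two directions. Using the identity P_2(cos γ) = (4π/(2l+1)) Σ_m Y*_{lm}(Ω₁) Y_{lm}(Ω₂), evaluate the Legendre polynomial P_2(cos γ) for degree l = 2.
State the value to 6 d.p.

-0.251799

Summing Y*_{l m}(θ₁,φ₁)·Y_{l m}(θ₂,φ₂) over m ∈ [−2, 2]; prefactor 4π/(2·2+1) = 2.513274:
  m=-2: (0.10781 + 0.29354j) × (-0.00916 + 0.01459j) = -0.00527 - 0.00112j  (running Σ = -0.00527 - 0.00112j)
  m=-1: (0.24874 + 0.17363j) × (0.07717 + 0.13956j) = -0.00504 + 0.04811j  (running Σ = -0.01031 + 0.04700j)
  m=0: (-0.13520 + 0.00000j) × (0.58858 + 0.00000j) = -0.07957 + 0.00000j  (running Σ = -0.08988 + 0.04700j)
  m=1: (-0.24874 + 0.17363j) × (-0.07717 + 0.13956j) = -0.00504 - 0.04811j  (running Σ = -0.09492 - 0.00112j)
  m=2: (0.10781 - 0.29354j) × (-0.00916 - 0.01459j) = -0.00527 + 0.00112j  (running Σ = -0.10019 - 0.00000j)
Σ over m = -0.10019 - 0.00000j; ×(4π/5) → -0.25180 - 0.00000j. Real part: -0.251799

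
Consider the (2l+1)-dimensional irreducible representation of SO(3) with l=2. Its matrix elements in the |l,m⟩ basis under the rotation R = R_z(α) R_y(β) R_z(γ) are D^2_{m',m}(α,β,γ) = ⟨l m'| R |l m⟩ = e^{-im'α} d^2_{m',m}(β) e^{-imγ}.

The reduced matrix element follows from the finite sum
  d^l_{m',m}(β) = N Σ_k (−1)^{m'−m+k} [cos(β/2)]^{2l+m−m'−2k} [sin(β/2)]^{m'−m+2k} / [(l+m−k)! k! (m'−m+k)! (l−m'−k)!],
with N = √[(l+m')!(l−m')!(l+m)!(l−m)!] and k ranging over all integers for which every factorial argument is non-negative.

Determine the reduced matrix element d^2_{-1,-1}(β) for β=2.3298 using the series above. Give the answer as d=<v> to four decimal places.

d=-0.3705

d^2_{-1,-1}(β=2.3298) via the finite sum:
With c≡cos(β/2)=0.394842 and s≡sin(β/2)=0.918749, N=[1·6·1·6]^{1/2}=6.000000
The bounds max(0,m−m')=0 and min(l+m,l−m')=1 give 2 terms
  k=0: (−1)^0·6.0000/(6)·0.3948^4·0.9187^0 = +0.024305
  k=1: (−1)^1·6.0000/(2)·0.3948^2·0.9187^2 = -0.394787
d^2_{-1,-1}(2.3298) = +0.024305 -0.394787 = -0.370482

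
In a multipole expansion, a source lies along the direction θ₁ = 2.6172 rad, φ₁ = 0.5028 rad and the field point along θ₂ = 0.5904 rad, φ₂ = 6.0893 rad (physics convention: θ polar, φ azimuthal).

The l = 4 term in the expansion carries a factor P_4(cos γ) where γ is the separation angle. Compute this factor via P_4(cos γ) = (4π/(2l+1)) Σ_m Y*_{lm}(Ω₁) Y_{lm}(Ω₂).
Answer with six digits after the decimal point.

-0.297286

Expand P_4 via completeness: Σ_{m} conj(Y_{4,m}) at Ω₁ times Y_{4,m} at Ω₂ —
  [-4]  conj(Y_{4,-4})(Ω₁) = -0.01186 + 0.02516j ; Y_{4,-4}(Ω₂) = 0.03035 + 0.02976j ; Δ = -0.00111 + 0.00041j
  [-3]  conj(Y_{4,-3})(Ω₁) = -0.00848 - 0.13573j ; Y_{4,-3}(Ω₂) = 0.14989 + 0.09856j ; Δ = 0.01211 - 0.02118j
  [-2]  conj(Y_{4,-2})(Ω₁) = 0.19067 + 0.30064j ; Y_{4,-2}(Ω₂) = 0.36764 + 0.15016j ; Δ = 0.02495 + 0.13916j
  [-1]  conj(Y_{4,-1})(Ω₁) = -0.40338 - 0.22184j ; Y_{4,-1}(Ω₂) = 0.39301 + 0.07717j ; Δ = -0.14141 - 0.11831j
  [+0]  conj(Y_{4,0})(Ω₁) = 0.01820 + 0.00000j ; Y_{4,0}(Ω₂) = -0.10947 + 0.00000j ; Δ = -0.00199 + 0.00000j
  [+1]  conj(Y_{4,1})(Ω₁) = 0.40338 - 0.22184j ; Y_{4,1}(Ω₂) = -0.39301 + 0.07717j ; Δ = -0.14141 + 0.11831j
  [+2]  conj(Y_{4,2})(Ω₁) = 0.19067 - 0.30064j ; Y_{4,2}(Ω₂) = 0.36764 - 0.15016j ; Δ = 0.02495 - 0.13916j
  [+3]  conj(Y_{4,3})(Ω₁) = 0.00848 - 0.13573j ; Y_{4,3}(Ω₂) = -0.14989 + 0.09856j ; Δ = 0.01211 + 0.02118j
  [+4]  conj(Y_{4,4})(Ω₁) = -0.01186 - 0.02516j ; Y_{4,4}(Ω₂) = 0.03035 - 0.02976j ; Δ = -0.00111 - 0.00041j
Total Σ_m = -0.21292 + 0.00000j. Multiply by 1.396263: -0.29729 + 0.00000j. P_4(cos γ) = -0.297286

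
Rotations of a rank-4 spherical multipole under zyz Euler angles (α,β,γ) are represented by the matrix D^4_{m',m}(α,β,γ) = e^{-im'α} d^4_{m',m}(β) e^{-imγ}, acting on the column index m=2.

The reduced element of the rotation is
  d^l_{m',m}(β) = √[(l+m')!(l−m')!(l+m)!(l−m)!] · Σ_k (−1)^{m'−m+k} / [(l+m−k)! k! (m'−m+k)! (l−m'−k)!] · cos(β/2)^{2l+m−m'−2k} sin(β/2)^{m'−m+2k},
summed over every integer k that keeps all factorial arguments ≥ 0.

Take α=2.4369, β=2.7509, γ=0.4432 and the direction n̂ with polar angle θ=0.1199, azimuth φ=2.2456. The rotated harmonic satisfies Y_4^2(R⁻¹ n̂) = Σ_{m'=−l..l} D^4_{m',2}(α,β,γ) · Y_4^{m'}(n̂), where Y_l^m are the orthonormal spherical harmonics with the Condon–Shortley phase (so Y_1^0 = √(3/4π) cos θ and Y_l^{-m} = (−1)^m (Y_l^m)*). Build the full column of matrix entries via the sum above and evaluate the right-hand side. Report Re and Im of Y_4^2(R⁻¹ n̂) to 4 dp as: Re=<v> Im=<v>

Need the full column D^4_{m',2} for m'=−4..4 at α=2.4369, β=2.7509, γ=0.4432.
cos(β/2)=0.194106, sin(β/2)=0.980981
d^4_{-4,2}: single k=6 term ⇒ +0.177673;  D = -0.150195+0.094915i
d^4_{-3,2}: k∈[5..6] ⇒ +0.074577 -0.634931 = -0.560353;  D = -0.554783-0.078812i
d^4_{-2,2}: k∈[4..6] ⇒ +0.019719 -0.402924 +0.857597 = +0.474392;  D = -0.314582-0.355086i
d^4_{-1,2}: k∈[3..5] ⇒ +0.003679 -0.140938 +0.719944 = +0.582685;  D = +0.011826+0.582565i
d^4_{0,2}: k∈[2..4] ⇒ +0.000488 -0.033258 +0.318539 = +0.285770;  D = +0.180665-0.221415i
d^4_{1,2}: k∈[1..3] ⇒ +0.000043 -0.005518 +0.093958 = +0.088484;  D = -0.087027+0.015990i
d^4_{2,2}: k∈[0..2] ⇒ +0.000002 -0.000618 +0.019719 = +0.019104;  D = +0.016550+0.009542i
d^4_{3,2}: k∈[0..1] ⇒ -0.000038 +0.002920 = +0.002882;  D = -0.000970-0.002714i
d^4_{4,2}: single k=0 term ⇒ +0.000272;  D = -0.000096+0.000255i
Y_4^{m'}(θ=0.1199,φ=2.2456) and Σ D·Y over m':
  (-0.1502+0.0949i)·(-0.0001-0.0000i)  (-0.5548-0.0788i)·(+0.0019-0.0009i)  (-0.3146-0.3551i)·(-0.0062+0.0275i)  (+0.0118+0.5826i)·(-0.1369-0.1711i)  (+0.1807-0.2214i)·(+0.7865+0.0000i)  (-0.0870+0.0160i)·(+0.1369-0.1711i)  (+0.0166+0.0095i)·(-0.0062-0.0275i)  (-0.0010-0.0027i)·(-0.0019-0.0009i)  (-0.0001+0.0003i)·(-0.0001+0.0000i)
Y_4^2(R⁻¹ n̂) = +0.241735-0.245442i

Re=0.2417 Im=-0.2454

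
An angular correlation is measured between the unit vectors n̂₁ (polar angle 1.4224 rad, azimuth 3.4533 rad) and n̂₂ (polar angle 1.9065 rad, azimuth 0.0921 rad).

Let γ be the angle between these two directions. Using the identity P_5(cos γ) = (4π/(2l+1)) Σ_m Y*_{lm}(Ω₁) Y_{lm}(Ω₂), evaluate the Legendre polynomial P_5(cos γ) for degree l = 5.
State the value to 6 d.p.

-0.480534

Term-by-term m-sum for l=5 (normalisation 4π/11 = 1.142397):
  m=-5: Y*=(-0.005384, -0.439148)  Y=(0.311988, -0.154769)  product (-0.069646, -0.136176)
  m=-4: Y*=(0.066092, 0.196821)  Y=(-0.358479, 0.138381)  product (-0.050929, -0.061410)
  m=-3: Y*=(0.159604, 0.216312)  Y=(-0.006516, 0.001848)  product (-0.001440, -0.001115)
  m=-2: Y*=(-0.185943, -0.133707)  Y=(0.329996, -0.061482)  product (-0.069581, -0.032691)
  m=-1: Y*=(-0.212251, -0.068390)  Y=(-0.081915, 0.007566)  product (0.017904, 0.003996)
  m=+0: Y*=(0.233432, -0.000000)  Y=(-0.313812, 0.000000)  product (-0.073254, 0.000000)
  m=+1: Y*=(0.212251, -0.068390)  Y=(0.081915, 0.007566)  product (0.017904, -0.003996)
  m=+2: Y*=(-0.185943, 0.133707)  Y=(0.329996, 0.061482)  product (-0.069581, 0.032691)
  m=+3: Y*=(-0.159604, 0.216312)  Y=(0.006516, 0.001848)  product (-0.001440, 0.001115)
  m=+4: Y*=(0.066092, -0.196821)  Y=(-0.358479, -0.138381)  product (-0.050929, 0.061410)
  m=+5: Y*=(0.005384, -0.439148)  Y=(-0.311988, -0.154769)  product (-0.069646, 0.136176)
Total Σ_m = (-0.420637, 0.000000). Multiply by 1.142397: (-0.480534, 0.000000). P_5(cos γ) = -0.480534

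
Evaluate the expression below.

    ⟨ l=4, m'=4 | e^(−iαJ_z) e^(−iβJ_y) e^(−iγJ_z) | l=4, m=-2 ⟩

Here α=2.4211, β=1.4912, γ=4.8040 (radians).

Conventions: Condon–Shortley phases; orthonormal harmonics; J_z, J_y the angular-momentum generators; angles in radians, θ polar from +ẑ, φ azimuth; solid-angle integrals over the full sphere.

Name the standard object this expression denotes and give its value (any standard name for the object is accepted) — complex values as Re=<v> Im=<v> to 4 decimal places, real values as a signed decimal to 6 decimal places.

This is a Wigner D-matrix element — the rotation-matrix element ⟨l m'| R(α,β,γ) |l m⟩ in the angular-momentum basis.
First d^4_{4,-2}(β=1.4912), then the phase factors e^{-i(4)α} and e^{-i(-2)γ}:
With c≡cos(β/2)=0.734681 and s≡sin(β/2)=0.678413, N=[40320·1·2·720]^{1/2}=7619.763776
Admissible k: 0..0 (factorial args all ≥0)
  k=0: (−1)^6·7619.7638/(1440)·0.7347^2·0.6784^6 = +0.278446
d^4_{4,-2}(1.4912) = +0.278446
Phases: e^{-i·(4)·2.4211}=-0.966487+0.256715i, e^{-i·(-2)·4.8040}=-0.983262-0.182199i ⇒ D=+0.277634-0.021253i

Wigner D-matrix element, Re=0.2776 Im=-0.0213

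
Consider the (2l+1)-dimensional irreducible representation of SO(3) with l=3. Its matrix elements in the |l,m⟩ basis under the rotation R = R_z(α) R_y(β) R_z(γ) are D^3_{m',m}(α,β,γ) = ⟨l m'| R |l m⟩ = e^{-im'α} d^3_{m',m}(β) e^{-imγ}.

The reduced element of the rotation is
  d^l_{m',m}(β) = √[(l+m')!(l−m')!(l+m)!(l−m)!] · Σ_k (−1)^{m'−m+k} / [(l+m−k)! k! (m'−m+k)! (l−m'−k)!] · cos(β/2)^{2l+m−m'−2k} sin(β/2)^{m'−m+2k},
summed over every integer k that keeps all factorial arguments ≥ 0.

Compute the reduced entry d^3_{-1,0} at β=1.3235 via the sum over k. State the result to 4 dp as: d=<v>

d^3_{-1,0}(β=1.3235) via the finite sum:
c=cos(1.323500/2)=0.788918, s=sin(1.323500/2)=0.614498; N=√[2·24·6·6]=41.569219
k: max(0,(0)−(-1))=1 … min(3+(0),3−(-1))=3
  k=1: (−1)^0·41.5692/(12)·0.7889^5·0.6145^1 = +0.650535
  k=2: (−1)^1·41.5692/(4)·0.7889^3·0.6145^3 = -1.184049
  k=3: (−1)^2·41.5692/(12)·0.7889^1·0.6145^5 = +0.239456
d^3_{-1,0}(1.3235) = +0.650535 -1.184049 +0.239456 = -0.294058

d=-0.2941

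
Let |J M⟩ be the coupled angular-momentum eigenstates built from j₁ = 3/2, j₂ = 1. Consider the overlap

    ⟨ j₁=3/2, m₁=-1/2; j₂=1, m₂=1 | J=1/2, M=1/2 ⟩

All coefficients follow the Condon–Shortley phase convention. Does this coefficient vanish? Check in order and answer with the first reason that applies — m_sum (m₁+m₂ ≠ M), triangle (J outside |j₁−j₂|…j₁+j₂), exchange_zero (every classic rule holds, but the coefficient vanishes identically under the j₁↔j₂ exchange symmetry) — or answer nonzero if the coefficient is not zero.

nonzero

m-sum: m₁+m₂ = -1/2+1 = 1/2, M = 1/2  ✓
triangle: |j₁−j₂| = 1/2 ≤ J = 1/2 ≤ j₁+j₂ = 5/2  ✓
exchange: j₁≠j₂ or m₁≠m₂ — the exchange symmetry imposes no constraint here
value check: CG = +√(1/6) = +0.408248 ≠ 0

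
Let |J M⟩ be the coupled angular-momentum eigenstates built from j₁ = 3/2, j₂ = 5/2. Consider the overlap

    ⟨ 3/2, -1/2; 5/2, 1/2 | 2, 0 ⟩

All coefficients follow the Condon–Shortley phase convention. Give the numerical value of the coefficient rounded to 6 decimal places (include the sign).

-0.267261

√[5·2!1!3!/7! · 1!2!3!2!2!2!] = √(8/7)
  +(−1)^1/∏(1,1,1,2,0,1)! = -1/2  (running -1/2)
  +(−1)^2/∏(2,0,0,1,1,2)! = 1/4  (running -1/4)
⟨..|..⟩ = √(8/7)·(-1/4) = -0.267261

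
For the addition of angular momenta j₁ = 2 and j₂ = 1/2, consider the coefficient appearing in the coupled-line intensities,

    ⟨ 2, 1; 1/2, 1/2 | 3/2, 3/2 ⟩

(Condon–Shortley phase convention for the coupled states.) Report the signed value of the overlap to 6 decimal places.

√[4·1!3!0!/5! · 3!1!1!0!3!0!] = √(36/5)
  +(−1)^1/∏(1,0,0,0,3,0)! = -1/6  (running -1/6)
⟨..|..⟩ = √(36/5)·(-1/6) = -0.447214

−√(1/5) ≈ -0.447214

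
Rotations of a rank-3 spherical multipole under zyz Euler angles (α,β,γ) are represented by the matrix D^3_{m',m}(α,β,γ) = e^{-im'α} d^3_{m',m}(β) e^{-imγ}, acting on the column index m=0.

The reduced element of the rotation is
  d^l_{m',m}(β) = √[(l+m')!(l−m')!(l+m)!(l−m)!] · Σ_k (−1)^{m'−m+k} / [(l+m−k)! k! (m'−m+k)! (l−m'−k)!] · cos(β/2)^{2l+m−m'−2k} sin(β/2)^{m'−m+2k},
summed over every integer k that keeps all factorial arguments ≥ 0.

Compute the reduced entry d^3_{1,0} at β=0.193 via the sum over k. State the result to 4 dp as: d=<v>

d=-0.3169

d^3_{1,0}(β=0.1930) via the finite sum:
With c≡cos(β/2)=0.995347 and s≡sin(β/2)=0.096350, N=[24·2·6·6]^{1/2}=41.569219
Admissible k: 0..2 (factorial args all ≥0)
  k=0: (−1)^1·41.5692/(12)·0.9953^5·0.0964^1 = -0.326075
  k=1: (−1)^2·41.5692/(4)·0.9953^3·0.0964^3 = +0.009166
  k=2: (−1)^3·41.5692/(12)·0.9953^1·0.0964^5 = -0.000029
d^3_{1,0}(0.1930) = -0.326075 +0.009166 -0.000029 = -0.316937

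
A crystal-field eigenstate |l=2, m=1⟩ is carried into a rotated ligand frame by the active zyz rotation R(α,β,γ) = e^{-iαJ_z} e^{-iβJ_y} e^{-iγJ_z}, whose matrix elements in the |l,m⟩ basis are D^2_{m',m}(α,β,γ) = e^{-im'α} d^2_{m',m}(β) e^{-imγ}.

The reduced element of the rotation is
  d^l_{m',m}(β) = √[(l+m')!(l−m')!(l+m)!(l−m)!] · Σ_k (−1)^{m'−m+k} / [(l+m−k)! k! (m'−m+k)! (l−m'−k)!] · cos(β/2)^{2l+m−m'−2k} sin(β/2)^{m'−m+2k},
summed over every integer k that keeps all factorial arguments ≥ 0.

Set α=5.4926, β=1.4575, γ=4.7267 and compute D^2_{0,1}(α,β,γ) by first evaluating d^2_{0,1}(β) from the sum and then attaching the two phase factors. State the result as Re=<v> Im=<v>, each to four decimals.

Split into d^2_{0,1}(β=1.4575) × two z-phases.
c=cos(1.457500/2)=0.746007, s=sin(1.457500/2)=0.665938; N=√[2·2·6·1]=4.898979
k: max(0,(1)−(0))=1 … min(2+(1),2−(0))=2
  k=1: (−1)^0·4.8990/(2)·0.7460^3·0.6659^1 = +0.677234
  k=2: (−1)^1·4.8990/(2)·0.7460^1·0.6659^3 = -0.539659
d^2_{0,1}(1.4575) = +0.677234 -0.539659 = +0.137575
D = (+1.000000+0.000000i)·(+0.137575)·(+0.014311+0.999898i) = +0.001969+0.137561i

Re=0.0020 Im=0.1376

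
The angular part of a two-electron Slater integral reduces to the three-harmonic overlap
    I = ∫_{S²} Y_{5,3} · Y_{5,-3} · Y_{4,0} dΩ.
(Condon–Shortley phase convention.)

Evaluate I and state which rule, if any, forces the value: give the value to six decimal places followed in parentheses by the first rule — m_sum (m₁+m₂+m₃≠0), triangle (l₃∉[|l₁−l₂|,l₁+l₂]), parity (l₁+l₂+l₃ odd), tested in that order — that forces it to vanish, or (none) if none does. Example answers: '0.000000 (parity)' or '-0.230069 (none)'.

Checks pass: Σm=0; 14 even; l₃=4∈[0,10].
(2·5+1)(2·5+1)(2·4+1) = 1089
Δ: 6! 4! 4! / 15! → 1/3153150
sum: t=1:−1/69120 t=2:+1/1728 t=3:−1/576 t=4:+1/1728 t=5:−1/69120 = -7/11520
3j²(5 5 4; 0 0 0) = Δ·Π!·Σ² = 2/143  (sign -1)
sum: t=0:+1/11520 t=1:−1/4320 t=2:+1/27648 = -1/9216
3j²(5 5 4; 3 -3 0) = Δ·Π!·Σ² = 2/143  (sign -1)
combine: 4πI² = 1089·2/143·2/143 = 36/169
take √, sign +1: I = 0.13019760
No selection rule forces the value: the integral is nonzero (none).

0.130198 (none)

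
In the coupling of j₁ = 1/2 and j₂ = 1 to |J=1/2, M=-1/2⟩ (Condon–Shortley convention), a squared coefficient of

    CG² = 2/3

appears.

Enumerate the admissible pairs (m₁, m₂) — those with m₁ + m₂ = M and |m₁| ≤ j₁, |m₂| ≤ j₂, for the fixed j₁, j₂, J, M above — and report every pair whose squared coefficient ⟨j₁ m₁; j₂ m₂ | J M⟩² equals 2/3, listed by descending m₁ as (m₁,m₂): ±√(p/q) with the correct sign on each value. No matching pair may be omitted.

Admissible pairs with m₁+m₂ = M = -1/2: (-1/2,0), (1/2,-1)
  (m₁,m₂)=(1/2,-1): CG² = 2/3, CG = +√(2/3)   ← matches the target
  (m₁,m₂)=(-1/2,0): CG² = 1/3, CG = −√(1/3)
Pairs with CG² = 2/3: (1/2,-1): +√(2/3)

(1/2,-1): +√(2/3)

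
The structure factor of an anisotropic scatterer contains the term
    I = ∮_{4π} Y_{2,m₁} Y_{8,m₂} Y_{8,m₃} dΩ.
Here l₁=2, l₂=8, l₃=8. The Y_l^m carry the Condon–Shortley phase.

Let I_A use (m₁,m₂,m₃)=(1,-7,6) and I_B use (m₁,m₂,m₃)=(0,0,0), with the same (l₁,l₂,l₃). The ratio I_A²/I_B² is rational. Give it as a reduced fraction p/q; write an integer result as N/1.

845/576

Shared (l₁,l₂,l₃)=(2,8,8): N and (l;000)² cancel in I_A²/I_B².
A: Δ = 2!·2!·14!/19! = 1/348840; Racah Σ t=0..1: t=0:+1/12454041600 t=1:−1/174356582400 = 1/13412044800; ⇒ 3j(2 8 8; 1 -7 6)² = 169/7752, sgn +1
B: Δ = 2!·2!·14!/19! = 1/348840; Racah Σ t=0..2: t=0:+1/116121600 t=1:−1/25401600 t=2:+1/116121600 = -1/45158400; ⇒ 3j(2 8 8; 0 0 0)² = 24/1615, sgn -1
I_A²/I_B² = (169/7752)/(24/1615) = 845/576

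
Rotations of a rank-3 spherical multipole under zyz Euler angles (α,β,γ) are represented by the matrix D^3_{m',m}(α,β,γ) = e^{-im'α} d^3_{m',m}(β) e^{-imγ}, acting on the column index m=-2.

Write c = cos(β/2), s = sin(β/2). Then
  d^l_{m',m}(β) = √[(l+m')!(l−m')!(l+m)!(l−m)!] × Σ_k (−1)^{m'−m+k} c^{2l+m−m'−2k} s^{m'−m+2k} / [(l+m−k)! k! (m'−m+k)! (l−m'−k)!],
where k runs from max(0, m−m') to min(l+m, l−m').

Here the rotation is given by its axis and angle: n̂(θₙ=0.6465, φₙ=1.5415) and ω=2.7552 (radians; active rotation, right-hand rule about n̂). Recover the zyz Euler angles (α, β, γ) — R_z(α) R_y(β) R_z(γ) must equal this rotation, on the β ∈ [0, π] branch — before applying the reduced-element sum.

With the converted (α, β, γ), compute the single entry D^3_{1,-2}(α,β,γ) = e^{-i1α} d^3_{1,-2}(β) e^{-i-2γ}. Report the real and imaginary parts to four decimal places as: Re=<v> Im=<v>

Re=-0.0762 Im=-0.4956

Axis–angle → zyz. n̂ = (sinθₙcosφₙ, sinθₙsinφₙ, cosθₙ) = (+0.017645, +0.602138, +0.798197), ω = 2.7552.
R = I cosω + sinω [n̂]ₓ + (1−cosω) n̂n̂ᵀ gives
  R = [-0.925675, -0.280333, +0.254046; +0.321267, -0.227865, +0.919165; -0.199785, +0.932465, +0.300991]
β = atan2(√(R₁₃²+R₂₃²), R₃₃) = 1.265065; α = atan2(R₂₃, R₁₃) mod 2π = 1.301140; γ = atan2(R₃₂, −R₃₁) mod 2π = 1.359733
D^3_{1,-2}(1.3011,1.2651,1.3597) = e^{-i·1·1.3011}·d^3_{1,-2}(1.2651)·e^{-i·-2·1.3597}. Compute d first:
c=cos(1.265065/2)=0.806533, s=sin(1.265065/2)=0.591189; N=√[24·2·1·120]=75.894664
The bounds max(0,m−m')=0 and min(l+m,l−m')=1 give 2 terms
  k=0: (−1)^3·75.8947/(12)·0.8065^3·0.5912^3 = -0.685608
  k=1: (−1)^4·75.8947/(24)·0.8065^1·0.5912^5 = +0.184185
d^3_{1,-2}(1.2651) = -0.685608 +0.184185 = -0.501423
Attach z-rotation phases: D = e^{-i(1)(1.3011)}·(-0.501423)·e^{-i(-2)(1.3597)} = -0.076156-0.495606i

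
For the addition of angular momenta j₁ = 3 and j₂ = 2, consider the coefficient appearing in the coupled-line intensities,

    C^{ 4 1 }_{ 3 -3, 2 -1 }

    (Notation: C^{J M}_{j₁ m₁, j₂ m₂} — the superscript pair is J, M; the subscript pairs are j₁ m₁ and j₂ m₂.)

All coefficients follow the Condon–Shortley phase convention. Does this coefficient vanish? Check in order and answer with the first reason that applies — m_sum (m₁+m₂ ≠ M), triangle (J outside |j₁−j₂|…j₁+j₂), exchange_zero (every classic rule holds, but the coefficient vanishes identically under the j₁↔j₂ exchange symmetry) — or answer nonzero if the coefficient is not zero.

m_sum

m-sum: m₁+m₂ = -3+(-1) = -4, M = 1  ✗ ⇒ coefficient is 0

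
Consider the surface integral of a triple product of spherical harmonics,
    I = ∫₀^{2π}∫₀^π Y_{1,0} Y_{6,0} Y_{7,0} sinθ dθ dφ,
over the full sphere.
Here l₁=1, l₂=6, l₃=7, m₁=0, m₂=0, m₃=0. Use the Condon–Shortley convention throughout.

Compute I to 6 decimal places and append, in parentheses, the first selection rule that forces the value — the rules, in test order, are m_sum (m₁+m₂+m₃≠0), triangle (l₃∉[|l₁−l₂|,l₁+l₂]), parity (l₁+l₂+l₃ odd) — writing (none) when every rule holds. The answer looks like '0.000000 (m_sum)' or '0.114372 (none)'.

0.244927 (none)

m-sum 0 ✓  L=14 even ✓  5≤7≤7 ✓
Π(2lᵢ+1) = 3×13×15 = 585
triangle coeff Δ(1,6,7) = 1/1365
Σ_t [0,0]: t=0:+1/518400 = 1/518400
(3j)²=7/195 [(1 6 7; 0 0 0)], sign=-1
(m-triple is (0,0,0) — same symbol as above.)
⇒ 4πI² = 49/65
I = (+1)√(49/65/(4π)) = 0.24492687
No selection rule forces the value: the integral is nonzero (none).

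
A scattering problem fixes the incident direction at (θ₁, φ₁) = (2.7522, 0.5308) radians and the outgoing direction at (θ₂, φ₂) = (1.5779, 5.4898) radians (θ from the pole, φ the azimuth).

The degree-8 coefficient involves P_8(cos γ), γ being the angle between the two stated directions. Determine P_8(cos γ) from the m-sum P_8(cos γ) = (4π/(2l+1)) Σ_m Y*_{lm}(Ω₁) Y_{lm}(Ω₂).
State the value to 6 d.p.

0.181647

Summing Y*_{l m}(θ₁,φ₁)·Y_{l m}(θ₂,φ₂) over m ∈ [−8, 8]; prefactor 4π/(2·8+1) = 0.739198:
  m=-8: Y*=-0.00010 - 0.00020j  Y=0.51427 + 0.03291j  product -0.00004 - 0.00011j
  m=-7: Y*=0.00182 + 0.00118j  Y=-0.01092 + 0.00976j  product -0.00003 + 0.00000j
  m=-6: Y*=-0.01333 - 0.00058j  Y=-0.01802 + 0.37564j  product 0.00046 - 0.00500j
  m=-5: Y*=0.05155 - 0.02734j  Y=-0.01175 - 0.01273j  product -0.00095 - 0.00033j
  m=-4: Y*=-0.09719 + 0.15767j  Y=-0.33764 - 0.01079j  product 0.03452 - 0.05219j
  m=-3: Y*=0.00890 - 0.41176j  Y=0.01347 - 0.01284j  product -0.00517 - 0.00566j
  m=-2: Y*=0.27526 + 0.49304j  Y=0.00514 - 0.32195j  product 0.16015 - 0.08609j
  m=-1: Y*=-0.22248 - 0.13059j  Y=0.01344 + 0.01366j  product -0.00121 - 0.00479j
  m=+0: Y*=-0.40859 + 0.00000j  Y=0.31746 + 0.00000j  product -0.12971 + 0.00000j
  m=+1: Y*=0.22248 - 0.13059j  Y=-0.01344 + 0.01366j  product -0.00121 + 0.00479j
  m=+2: Y*=0.27526 - 0.49304j  Y=0.00514 + 0.32195j  product 0.16015 + 0.08609j
  m=+3: Y*=-0.00890 - 0.41176j  Y=-0.01347 - 0.01284j  product -0.00517 + 0.00566j
  m=+4: Y*=-0.09719 - 0.15767j  Y=-0.33764 + 0.01079j  product 0.03452 + 0.05219j
  m=+5: Y*=-0.05155 - 0.02734j  Y=0.01175 - 0.01273j  product -0.00095 + 0.00033j
  m=+6: Y*=-0.01333 + 0.00058j  Y=-0.01802 - 0.37564j  product 0.00046 + 0.00500j
  m=+7: Y*=-0.00182 + 0.00118j  Y=0.01092 + 0.00976j  product -0.00003 - 0.00000j
  m=+8: Y*=-0.00010 + 0.00020j  Y=0.51427 - 0.03291j  product -0.00004 + 0.00011j
Total Σ_m = 0.24573 + 0.00000j. Multiply by 0.739198: 0.18165 + 0.00000j. P_8(cos γ) = 0.181647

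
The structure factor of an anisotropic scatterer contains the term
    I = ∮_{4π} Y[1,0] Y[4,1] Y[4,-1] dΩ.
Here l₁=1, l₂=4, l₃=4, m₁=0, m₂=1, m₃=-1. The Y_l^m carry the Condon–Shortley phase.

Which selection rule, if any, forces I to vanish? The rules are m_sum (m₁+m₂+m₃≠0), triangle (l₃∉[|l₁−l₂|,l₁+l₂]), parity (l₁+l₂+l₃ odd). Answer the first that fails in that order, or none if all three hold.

parity

azimuthal sum: 0 + 1 − 1 = 0  ✓
3 ≤ 4 ≤ 5 (triangle on l)  ✓
L = 1 + 4 + 4 = 9 (odd)  ✗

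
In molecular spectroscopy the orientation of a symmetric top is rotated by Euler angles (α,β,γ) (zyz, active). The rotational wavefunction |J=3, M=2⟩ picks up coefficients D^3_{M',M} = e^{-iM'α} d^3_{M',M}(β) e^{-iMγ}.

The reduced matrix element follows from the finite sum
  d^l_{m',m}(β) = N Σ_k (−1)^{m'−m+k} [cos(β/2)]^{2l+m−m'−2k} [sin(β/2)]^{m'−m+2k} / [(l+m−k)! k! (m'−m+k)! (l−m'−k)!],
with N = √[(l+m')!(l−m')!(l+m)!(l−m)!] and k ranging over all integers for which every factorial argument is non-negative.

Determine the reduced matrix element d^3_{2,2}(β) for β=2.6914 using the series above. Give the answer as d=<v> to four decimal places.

d=-0.0117

d^3_{2,2}(β=2.6914) via the finite sum:
c=cos(2.691400/2)=0.223200, s=sin(2.691400/2)=0.974773; N=√[120·1·120·1]=120.000000
The bounds max(0,m−m')=0 and min(l+m,l−m')=1 give 2 terms
  k=0: (−1)^0·120.0000/(120)·0.2232^6·0.9748^0 = +0.000124
  k=1: (−1)^1·120.0000/(24)·0.2232^4·0.9748^2 = -0.011791
d^3_{2,2}(2.6914) = +0.000124 -0.011791 = -0.011667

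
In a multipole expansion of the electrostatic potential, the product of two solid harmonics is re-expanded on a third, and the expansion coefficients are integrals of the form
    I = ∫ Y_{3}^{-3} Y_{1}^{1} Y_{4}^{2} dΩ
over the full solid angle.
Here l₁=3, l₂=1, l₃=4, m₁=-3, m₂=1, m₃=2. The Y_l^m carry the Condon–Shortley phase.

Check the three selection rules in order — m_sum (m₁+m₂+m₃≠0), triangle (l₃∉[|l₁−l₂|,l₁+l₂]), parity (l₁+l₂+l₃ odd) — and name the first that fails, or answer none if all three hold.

azimuthal sum: -3 + 1 + 2 = 0  ✓
2 ≤ 4 ≤ 4 (triangle on l)  ✓
L = 3 + 1 + 4 = 8 (even)  ✓

none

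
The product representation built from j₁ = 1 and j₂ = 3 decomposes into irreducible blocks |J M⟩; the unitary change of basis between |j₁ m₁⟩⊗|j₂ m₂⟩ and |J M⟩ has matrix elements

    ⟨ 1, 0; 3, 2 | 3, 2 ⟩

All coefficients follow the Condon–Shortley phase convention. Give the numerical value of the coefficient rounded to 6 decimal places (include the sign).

√[7·1!1!5!/8! · 1!1!5!1!5!1!] = √(300)
  +(−1)^0/∏(0,1,1,5,0,0)! = 1/120  (running 1/120)
  +(−1)^1/∏(1,0,0,4,1,1)! = -1/24  (running -1/30)
⟨..|..⟩ = √(300)·(-1/30) = -0.577350

−√(1/3) = -0.577350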